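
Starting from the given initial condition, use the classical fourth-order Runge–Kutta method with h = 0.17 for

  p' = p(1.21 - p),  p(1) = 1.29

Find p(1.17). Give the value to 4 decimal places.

RK4: k1 = f(s_n, p_n); k2 = f(s_n + h/2, p_n + (h/2)·k1); k3 = f(s_n + h/2, p_n + (h/2)·k2); k4 = f(s_n + h, p_n + h·k3); p_{n+1} = p_n + (h/6)·(k1 + 2k2 + 2k3 + k4).
s=1.000000, p=1.290000:
  k1 = f(1.000000, 1.290000) = -0.103200
  k2 = f(1.085000, 1.281228) = -0.091259
  k3 = f(1.085000, 1.282243) = -0.092633
  k4 = f(1.170000, 1.274252) = -0.081874
  p ← 1.290000 + (0.17/6)·(k1 + 2k2 + 2k3 + k4) = 1.274336
p(1.17) ≈ 1.2743

1.2743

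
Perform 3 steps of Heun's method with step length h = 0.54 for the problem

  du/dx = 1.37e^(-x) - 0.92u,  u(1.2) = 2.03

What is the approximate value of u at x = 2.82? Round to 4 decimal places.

0.6322

Heun: k1 = f(x_n, u_n); k2 = f(x_n + h, u_n + h·k1); u_{n+1} = u_n + (h/2)·(k1 + k2).
x=1.200000, u=2.030000:
  k1 = f(1.200000, 2.030000) = -1.454964
  k2 = f(1.740000, 1.244319) = -0.904311
  u ← 2.030000 + (0.54/2)·(-1.454964 + (-0.904311)) = 1.392996
x=1.740000, u=1.392996:
  k1 = f(1.740000, 1.392996) = -1.041093
  k2 = f(2.280000, 0.830805) = -0.624212
  u ← 1.392996 + (0.54/2)·(-1.041093 + (-0.624212)) = 0.943363
x=2.280000, u=0.943363:
  k1 = f(2.280000, 0.943363) = -0.727765
  k2 = f(2.820000, 0.550370) = -0.424681
  u ← 0.943363 + (0.54/2)·(-0.727765 + (-0.424681)) = 0.632203
u(2.82) ≈ 0.6322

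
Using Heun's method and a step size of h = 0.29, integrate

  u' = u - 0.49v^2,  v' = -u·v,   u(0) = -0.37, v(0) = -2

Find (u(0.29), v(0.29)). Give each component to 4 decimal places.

-1.2079, -2.4431

Heun on (u,v): k1 = f(s_n, state_n); k2 = f(s_n + h, state_n + h·k1); state_{n+1} = state_n + (h/2)·(k1 + k2).
0.000000: (-0.370000, -2.000000)
  k1 = (-2.330000, -0.740000)
  predictor → (-1.045700, -2.214600)
  k2 = (-3.448882, -2.315807)
  → (-1.207938, -2.443092)
(u(0.29), v(0.29)) ≈ (-1.2079, -2.4431)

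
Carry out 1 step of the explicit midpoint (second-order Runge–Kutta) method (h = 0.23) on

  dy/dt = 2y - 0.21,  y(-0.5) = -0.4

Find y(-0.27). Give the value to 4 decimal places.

Midpoint: k1 = f(t_n, y_n); k2 = f(t_n + h/2, y_n + (h/2)·k1); y_{n+1} = y_n + h·k2.
t=-0.500000, y=-0.400000:
  k1 = f(-0.500000, -0.400000) = -1.010000
  k2 = f(-0.385000, -0.516150) = -1.242300
  y ← -0.400000 + 0.23·(-1.242300) = -0.685729
y(-0.27) ≈ -0.6857

-0.6857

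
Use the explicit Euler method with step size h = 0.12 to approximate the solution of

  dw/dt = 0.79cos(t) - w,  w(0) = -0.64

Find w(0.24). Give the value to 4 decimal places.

Euler: w_{n+1} = w_n + h·f(t_n, w_n).
t=0.000000, w=-0.640000: f=1.430000 → w ← -0.640000 + 0.12·1.430000 = -0.468400
t=0.120000, w=-0.468400: f=1.252719 → w ← -0.468400 + 0.12·1.252719 = -0.318074
w(0.24) ≈ -0.3181

-0.3181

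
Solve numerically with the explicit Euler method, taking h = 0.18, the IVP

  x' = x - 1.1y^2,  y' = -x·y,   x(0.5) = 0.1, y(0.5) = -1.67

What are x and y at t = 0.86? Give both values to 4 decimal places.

-1.0449, -1.7681

Euler on (x,y): x_{n+1} = x_n + h·x', y_{n+1} = y_n + h·y'.
0.500000: (0.100000, -1.670000); f=(-2.967790, 0.167000) → (-0.434202, -1.639940)
0.680000: (-0.434202, -1.639940); f=(-3.392546, -0.712066) → (-1.044860, -1.768112)
(x(0.86), y(0.86)) ≈ (-1.0449, -1.7681)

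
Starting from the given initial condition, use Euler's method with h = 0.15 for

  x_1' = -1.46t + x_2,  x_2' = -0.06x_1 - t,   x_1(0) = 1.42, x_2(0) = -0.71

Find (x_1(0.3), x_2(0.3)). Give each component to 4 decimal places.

Euler on (x_1,x_2): x_1_{n+1} = x_1_n + h·x_1', x_2_{n+1} = x_2_n + h·x_2'.
0.000000: (1.420000, -0.710000); f=(-0.710000, -0.085200) → (1.313500, -0.722780)
0.150000: (1.313500, -0.722780); f=(-0.941780, -0.228810) → (1.172233, -0.757101)
(x_1(0.3), x_2(0.3)) ≈ (1.1722, -0.7571)

1.1722, -0.7571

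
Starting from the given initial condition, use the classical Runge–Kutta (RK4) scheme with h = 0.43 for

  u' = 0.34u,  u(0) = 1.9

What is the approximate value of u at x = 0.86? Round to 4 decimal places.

RK4: k1 = f(x_n, u_n); k2 = f(x_n + h/2, u_n + (h/2)·k1); k3 = f(x_n + h/2, u_n + (h/2)·k2); k4 = f(x_n + h, u_n + h·k3); u_{n+1} = u_n + (h/6)·(k1 + 2k2 + 2k3 + k4).
x=0.000000, u=1.900000:
  k1 = f(0.000000, 1.900000) = 0.646000
  k2 = f(0.215000, 2.038890) = 0.693223
  k3 = f(0.215000, 2.049043) = 0.696675
  k4 = f(0.430000, 2.199570) = 0.747854
  u ← 1.900000 + (0.43/6)·(k1 + 2k2 + 2k3 + k4) = 2.199111
x=0.430000, u=2.199111:
  k1 = f(0.430000, 2.199111) = 0.747698
  k2 = f(0.645000, 2.359866) = 0.802355
  k3 = f(0.645000, 2.371618) = 0.806350
  k4 = f(0.860000, 2.545842) = 0.865586
  u ← 2.199111 + (0.43/6)·(k1 + 2k2 + 2k3 + k4) = 2.545311
u(0.86) ≈ 2.5453

2.5453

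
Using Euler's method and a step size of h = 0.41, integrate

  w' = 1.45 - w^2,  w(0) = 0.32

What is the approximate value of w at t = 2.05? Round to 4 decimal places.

1.2042

Euler: w_{n+1} = w_n + h·f(t_n, w_n).
t=0.000000, w=0.320000: f=1.347600 → w ← 0.320000 + 0.41·1.347600 = 0.872516
t=0.410000, w=0.872516: f=0.688716 → w ← 0.872516 + 0.41·0.688716 = 1.154889
t=0.820000, w=1.154889: f=0.116230 → w ← 1.154889 + 0.41·0.116230 = 1.202544
t=1.230000, w=1.202544: f=0.003888 → w ← 1.202544 + 0.41·0.003888 = 1.204138
t=1.640000, w=1.204138: f=0.000052 → w ← 1.204138 + 0.41·0.000052 = 1.204159
w(2.05) ≈ 1.2042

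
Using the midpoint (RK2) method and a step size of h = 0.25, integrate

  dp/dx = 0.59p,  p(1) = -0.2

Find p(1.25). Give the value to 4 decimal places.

Midpoint: k1 = f(x_n, p_n); k2 = f(x_n + h/2, p_n + (h/2)·k1); p_{n+1} = p_n + h·k2.
x=1.000000, p=-0.200000:
  k1 = f(1.000000, -0.200000) = -0.118000
  k2 = f(1.125000, -0.214750) = -0.126702
  p ← -0.200000 + 0.25·(-0.126702) = -0.231676
p(1.25) ≈ -0.2317

-0.2317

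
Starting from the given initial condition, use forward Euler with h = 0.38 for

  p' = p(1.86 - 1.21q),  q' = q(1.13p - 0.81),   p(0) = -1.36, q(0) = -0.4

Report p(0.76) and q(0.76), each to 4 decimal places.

-4.4400, 0.0178

Euler on (p,q): p_{n+1} = p_n + h·p', q_{n+1} = q_n + h·q'.
0.000000: (-1.360000, -0.400000); f=(-3.187840, 0.938720) → (-2.571379, -0.043286)
0.380000: (-2.571379, -0.043286); f=(-4.917445, 0.160837) → (-4.440008, 0.017832)
(p(0.76), q(0.76)) ≈ (-4.4400, 0.0178)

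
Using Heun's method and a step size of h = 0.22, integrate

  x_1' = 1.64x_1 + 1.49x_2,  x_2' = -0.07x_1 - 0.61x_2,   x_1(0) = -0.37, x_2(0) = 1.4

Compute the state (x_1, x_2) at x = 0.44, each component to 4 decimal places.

Heun on (x_1,x_2): k1 = f(x_n, state_n); k2 = f(x_n + h, state_n + h·k1); state_{n+1} = state_n + (h/2)·(k1 + k2).
0.000000: (-0.370000, 1.400000)
  k1 = (1.479200, -0.828100)
  predictor → (-0.044576, 1.217818)
  k2 = (1.741444, -0.739749)
  → (-0.015729, 1.227537)
0.220000: (-0.015729, 1.227537)
  k1 = (1.803234, -0.747696)
  predictor → (0.380982, 1.063043)
  k2 = (2.208746, -0.675125)
  → (0.425589, 1.071026)
(x_1(0.44), x_2(0.44)) ≈ (0.4256, 1.0710)

0.4256, 1.0710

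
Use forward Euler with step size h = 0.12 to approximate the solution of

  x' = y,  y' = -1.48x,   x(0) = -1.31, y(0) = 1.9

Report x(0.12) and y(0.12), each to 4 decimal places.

-1.0820, 2.1327

Euler on (x,y): x_{n+1} = x_n + h·x', y_{n+1} = y_n + h·y'.
0.000000: (-1.310000, 1.900000); f=(1.900000, 1.938800) → (-1.082000, 2.132656)
(x(0.12), y(0.12)) ≈ (-1.0820, 2.1327)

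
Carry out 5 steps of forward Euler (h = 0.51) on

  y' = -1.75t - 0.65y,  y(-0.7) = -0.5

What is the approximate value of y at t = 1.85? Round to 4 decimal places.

-1.7101

Euler: y_{n+1} = y_n + h·f(t_n, y_n).
t=-0.700000, y=-0.500000: f=1.550000 → y ← -0.500000 + 0.51·1.550000 = 0.290500
t=-0.190000, y=0.290500: f=0.143675 → y ← 0.290500 + 0.51·0.143675 = 0.363774
t=0.320000, y=0.363774: f=-0.796453 → y ← 0.363774 + 0.51·(-0.796453) = -0.042417
t=0.830000, y=-0.042417: f=-1.424929 → y ← -0.042417 + 0.51·(-1.424929) = -0.769131
t=1.340000, y=-0.769131: f=-1.845065 → y ← -0.769131 + 0.51·(-1.845065) = -1.710114
y(1.85) ≈ -1.7101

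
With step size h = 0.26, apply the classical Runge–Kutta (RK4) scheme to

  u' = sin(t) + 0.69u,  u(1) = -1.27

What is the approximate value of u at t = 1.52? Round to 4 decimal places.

-1.2323

RK4: k1 = f(t_n, u_n); k2 = f(t_n + h/2, u_n + (h/2)·k1); k3 = f(t_n + h/2, u_n + (h/2)·k2); k4 = f(t_n + h, u_n + h·k3); u_{n+1} = u_n + (h/6)·(k1 + 2k2 + 2k3 + k4).
t=1.000000, u=-1.270000:
  k1 = f(1.000000, -1.270000) = -0.034829
  k2 = f(1.130000, -1.274528) = 0.024988
  k3 = f(1.130000, -1.266752) = 0.030354
  k4 = f(1.260000, -1.262108) = 0.081236
  u ← -1.270000 + (0.26/6)·(k1 + 2k2 + 2k3 + k4) = -1.263193
t=1.260000, u=-1.263193:
  k1 = f(1.260000, -1.263193) = 0.080487
  k2 = f(1.390000, -1.252729) = 0.119318
  k3 = f(1.390000, -1.247681) = 0.122801
  k4 = f(1.520000, -1.231265) = 0.149138
  u ← -1.263193 + (0.26/6)·(k1 + 2k2 + 2k3 + k4) = -1.232259
u(1.52) ≈ -1.2323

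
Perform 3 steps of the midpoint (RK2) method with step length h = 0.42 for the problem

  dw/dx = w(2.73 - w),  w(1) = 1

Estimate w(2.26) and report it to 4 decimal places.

2.5403

Midpoint: k1 = f(x_n, w_n); k2 = f(x_n + h/2, w_n + (h/2)·k1); w_{n+1} = w_n + h·k2.
x=1.000000, w=1.000000:
  k1 = f(1.000000, 1.000000) = 1.730000
  k2 = f(1.210000, 1.363300) = 1.863222
  w ← 1.000000 + 0.42·1.863222 = 1.782553
x=1.420000, w=1.782553:
  k1 = f(1.420000, 1.782553) = 1.688874
  k2 = f(1.630000, 2.137217) = 1.266906
  w ← 1.782553 + 0.42·1.266906 = 2.314654
x=1.840000, w=2.314654:
  k1 = f(1.840000, 2.314654) = 0.961383
  k2 = f(2.050000, 2.516544) = 0.537171
  w ← 2.314654 + 0.42·0.537171 = 2.540266
w(2.26) ≈ 2.5403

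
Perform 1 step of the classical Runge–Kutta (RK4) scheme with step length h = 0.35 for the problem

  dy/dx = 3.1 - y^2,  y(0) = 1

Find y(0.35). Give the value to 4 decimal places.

RK4: k1 = f(x_n, y_n); k2 = f(x_n + h/2, y_n + (h/2)·k1); k3 = f(x_n + h/2, y_n + (h/2)·k2); k4 = f(x_n + h, y_n + h·k3); y_{n+1} = y_n + (h/6)·(k1 + 2k2 + 2k3 + k4).
x=0.000000, y=1.000000:
  k1 = f(0.000000, 1.000000) = 2.100000
  k2 = f(0.175000, 1.367500) = 1.229944
  k3 = f(0.175000, 1.215240) = 1.623191
  k4 = f(0.350000, 1.568117) = 0.641009
  y ← 1.000000 + (0.35/6)·(k1 + 2k2 + 2k3 + k4) = 1.492758
y(0.35) ≈ 1.4928

1.4928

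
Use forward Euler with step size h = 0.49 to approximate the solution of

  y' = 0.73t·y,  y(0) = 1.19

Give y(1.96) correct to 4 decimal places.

2.8820

Euler: y_{n+1} = y_n + h·f(t_n, y_n).
t=0.000000, y=1.190000: f=0.000000 → y ← 1.190000 + 0.49·0.000000 = 1.190000
t=0.490000, y=1.190000: f=0.425663 → y ← 1.190000 + 0.49·0.425663 = 1.398575
t=0.980000, y=1.398575: f=1.000540 → y ← 1.398575 + 0.49·1.000540 = 1.888840
t=1.470000, y=1.888840: f=2.026914 → y ← 1.888840 + 0.49·2.026914 = 2.882027
y(1.96) ≈ 2.8820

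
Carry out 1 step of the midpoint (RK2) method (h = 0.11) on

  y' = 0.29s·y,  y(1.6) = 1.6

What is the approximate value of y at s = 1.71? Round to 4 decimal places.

1.6866

Midpoint: k1 = f(s_n, y_n); k2 = f(s_n + h/2, y_n + (h/2)·k1); y_{n+1} = y_n + h·k2.
s=1.600000, y=1.600000:
  k1 = f(1.600000, 1.600000) = 0.742400
  k2 = f(1.655000, 1.640832) = 0.787517
  y ← 1.600000 + 0.11·0.787517 = 1.686627
y(1.71) ≈ 1.6866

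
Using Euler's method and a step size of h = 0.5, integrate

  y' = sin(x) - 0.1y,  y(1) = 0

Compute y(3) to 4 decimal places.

1.5420

Euler: y_{n+1} = y_n + h·f(x_n, y_n).
x=1.000000, y=0.000000: f=0.841471 → y ← 0.000000 + 0.5·0.841471 = 0.420735
x=1.500000, y=0.420735: f=0.955421 → y ← 0.420735 + 0.5·0.955421 = 0.898446
x=2.000000, y=0.898446: f=0.819453 → y ← 0.898446 + 0.5·0.819453 = 1.308173
x=2.500000, y=1.308173: f=0.467655 → y ← 1.308173 + 0.5·0.467655 = 1.542000
y(3) ≈ 1.5420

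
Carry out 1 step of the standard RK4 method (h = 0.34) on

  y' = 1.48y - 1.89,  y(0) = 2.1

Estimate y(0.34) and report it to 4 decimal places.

RK4: k1 = f(s_n, y_n); k2 = f(s_n + h/2, y_n + (h/2)·k1); k3 = f(s_n + h/2, y_n + (h/2)·k2); k4 = f(s_n + h, y_n + h·k3); y_{n+1} = y_n + (h/6)·(k1 + 2k2 + 2k3 + k4).
s=0.000000, y=2.100000:
  k1 = f(0.000000, 2.100000) = 1.218000
  k2 = f(0.170000, 2.307060) = 1.524449
  k3 = f(0.170000, 2.359156) = 1.601551
  k4 = f(0.340000, 2.644527) = 2.023901
  y ← 2.100000 + (0.34/6)·(k1 + 2k2 + 2k3 + k4) = 2.637988
y(0.34) ≈ 2.6380

2.6380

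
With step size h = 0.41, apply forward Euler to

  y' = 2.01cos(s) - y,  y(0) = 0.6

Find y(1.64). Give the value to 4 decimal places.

Euler: y_{n+1} = y_n + h·f(s_n, y_n).
s=0.000000, y=0.600000: f=1.410000 → y ← 0.600000 + 0.41·1.410000 = 1.178100
s=0.410000, y=1.178100: f=0.665313 → y ← 1.178100 + 0.41·0.665313 = 1.450878
s=0.820000, y=1.450878: f=-0.079614 → y ← 1.450878 + 0.41·(-0.079614) = 1.418237
s=1.230000, y=1.418237: f=-0.746419 → y ← 1.418237 + 0.41·(-0.746419) = 1.112205
y(1.64) ≈ 1.1122

1.1122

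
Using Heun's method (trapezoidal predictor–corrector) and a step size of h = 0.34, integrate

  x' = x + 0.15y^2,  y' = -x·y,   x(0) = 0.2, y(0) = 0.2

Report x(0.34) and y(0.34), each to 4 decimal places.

Heun on (x,y): k1 = f(t_n, state_n); k2 = f(t_n + h, state_n + h·k1); state_{n+1} = state_n + (h/2)·(k1 + k2).
0.000000: (0.200000, 0.200000)
  k1 = (0.206000, -0.040000)
  predictor → (0.270040, 0.186400)
  k2 = (0.275252, -0.050335)
  → (0.281813, 0.184643)
(x(0.34), y(0.34)) ≈ (0.2818, 0.1846)

0.2818, 0.1846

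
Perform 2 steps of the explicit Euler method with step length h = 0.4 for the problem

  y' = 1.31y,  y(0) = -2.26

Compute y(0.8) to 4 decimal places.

-5.2490

Euler: y_{n+1} = y_n + h·f(x_n, y_n).
x=0.000000, y=-2.260000: f=-2.960600 → y ← -2.260000 + 0.4·(-2.960600) = -3.444240
x=0.400000, y=-3.444240: f=-4.511954 → y ← -3.444240 + 0.4·(-4.511954) = -5.249022
y(0.8) ≈ -5.2490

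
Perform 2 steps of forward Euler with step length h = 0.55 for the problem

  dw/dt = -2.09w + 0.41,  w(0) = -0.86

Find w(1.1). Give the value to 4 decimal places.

Euler: w_{n+1} = w_n + h·f(t_n, w_n).
t=0.000000, w=-0.860000: f=2.207400 → w ← -0.860000 + 0.55·2.207400 = 0.354070
t=0.550000, w=0.354070: f=-0.330006 → w ← 0.354070 + 0.55·(-0.330006) = 0.172567
w(1.1) ≈ 0.1726

0.1726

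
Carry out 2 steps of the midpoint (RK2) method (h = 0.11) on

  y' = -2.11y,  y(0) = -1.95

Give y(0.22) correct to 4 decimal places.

Midpoint: k1 = f(s_n, y_n); k2 = f(s_n + h/2, y_n + (h/2)·k1); y_{n+1} = y_n + h·k2.
s=0.000000, y=-1.950000:
  k1 = f(0.000000, -1.950000) = 4.114500
  k2 = f(0.055000, -1.723702) = 3.637012
  y ← -1.950000 + 0.11·3.637012 = -1.549929
s=0.110000, y=-1.549929:
  k1 = f(0.110000, -1.549929) = 3.270349
  k2 = f(0.165000, -1.370059) = 2.890825
  y ← -1.549929 + 0.11·2.890825 = -1.231938
y(0.22) ≈ -1.2319

-1.2319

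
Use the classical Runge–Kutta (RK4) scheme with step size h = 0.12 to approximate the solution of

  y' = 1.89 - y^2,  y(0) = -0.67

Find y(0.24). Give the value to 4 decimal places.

RK4: k1 = f(x_n, y_n); k2 = f(x_n + h/2, y_n + (h/2)·k1); k3 = f(x_n + h/2, y_n + (h/2)·k2); k4 = f(x_n + h, y_n + h·k3); y_{n+1} = y_n + (h/6)·(k1 + 2k2 + 2k3 + k4).
x=0.000000, y=-0.670000:
  k1 = f(0.000000, -0.670000) = 1.441100
  k2 = f(0.060000, -0.583534) = 1.549488
  k3 = f(0.060000, -0.577031) = 1.557036
  k4 = f(0.120000, -0.483156) = 1.656561
  y ← -0.670000 + (0.12/6)·(k1 + 2k2 + 2k3 + k4) = -0.483786
x=0.120000, y=-0.483786:
  k1 = f(0.120000, -0.483786) = 1.655951
  k2 = f(0.180000, -0.384429) = 1.742215
  k3 = f(0.180000, -0.379253) = 1.746167
  k4 = f(0.240000, -0.274246) = 1.814789
  y ← -0.483786 + (0.12/6)·(k1 + 2k2 + 2k3 + k4) = -0.274836
y(0.24) ≈ -0.2748

-0.2748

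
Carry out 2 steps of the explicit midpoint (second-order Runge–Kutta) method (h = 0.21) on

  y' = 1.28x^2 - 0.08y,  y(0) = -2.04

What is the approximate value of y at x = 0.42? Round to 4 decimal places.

Midpoint: k1 = f(x_n, y_n); k2 = f(x_n + h/2, y_n + (h/2)·k1); y_{n+1} = y_n + h·k2.
x=0.000000, y=-2.040000:
  k1 = f(0.000000, -2.040000) = 0.163200
  k2 = f(0.105000, -2.022864) = 0.175941
  y ← -2.040000 + 0.21·0.175941 = -2.003052
x=0.210000, y=-2.003052:
  k1 = f(0.210000, -2.003052) = 0.216692
  k2 = f(0.315000, -1.980300) = 0.285432
  y ← -2.003052 + 0.21·0.285432 = -1.943112
y(0.42) ≈ -1.9431

-1.9431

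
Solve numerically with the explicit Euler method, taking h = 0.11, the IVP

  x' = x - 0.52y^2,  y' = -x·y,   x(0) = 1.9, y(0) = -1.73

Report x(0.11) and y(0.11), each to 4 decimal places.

Euler on (x,y): x_{n+1} = x_n + h·x', y_{n+1} = y_n + h·y'.
0.000000: (1.900000, -1.730000); f=(0.343692, 3.287000) → (1.937806, -1.368430)
(x(0.11), y(0.11)) ≈ (1.9378, -1.3684)

1.9378, -1.3684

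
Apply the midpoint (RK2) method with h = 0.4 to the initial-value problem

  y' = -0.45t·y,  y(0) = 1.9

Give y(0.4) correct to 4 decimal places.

1.8316

Midpoint: k1 = f(t_n, y_n); k2 = f(t_n + h/2, y_n + (h/2)·k1); y_{n+1} = y_n + h·k2.
t=0.000000, y=1.900000:
  k1 = f(0.000000, 1.900000) = 0.000000
  k2 = f(0.200000, 1.900000) = -0.171000
  y ← 1.900000 + 0.4·(-0.171000) = 1.831600
y(0.4) ≈ 1.8316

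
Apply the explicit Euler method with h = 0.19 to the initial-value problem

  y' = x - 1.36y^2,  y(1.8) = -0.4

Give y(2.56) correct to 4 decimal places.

1.0048

Euler: y_{n+1} = y_n + h·f(x_n, y_n).
x=1.800000, y=-0.400000: f=1.582400 → y ← -0.400000 + 0.19·1.582400 = -0.099344
x=1.990000, y=-0.099344: f=1.976578 → y ← -0.099344 + 0.19·1.976578 = 0.276206
x=2.180000, y=0.276206: f=2.076246 → y ← 0.276206 + 0.19·2.076246 = 0.670693
x=2.370000, y=0.670693: f=1.758233 → y ← 0.670693 + 0.19·1.758233 = 1.004757
y(2.56) ≈ 1.0048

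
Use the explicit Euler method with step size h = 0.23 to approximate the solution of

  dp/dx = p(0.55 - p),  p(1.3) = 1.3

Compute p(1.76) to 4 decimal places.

Euler: p_{n+1} = p_n + h·f(x_n, p_n).
x=1.300000, p=1.300000: f=-0.975000 → p ← 1.300000 + 0.23·(-0.975000) = 1.075750
x=1.530000, p=1.075750: f=-0.565576 → p ← 1.075750 + 0.23·(-0.565576) = 0.945668
p(1.76) ≈ 0.9457

0.9457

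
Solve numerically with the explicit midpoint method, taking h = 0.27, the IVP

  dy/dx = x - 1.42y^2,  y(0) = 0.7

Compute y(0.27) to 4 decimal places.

0.5956

Midpoint: k1 = f(x_n, y_n); k2 = f(x_n + h/2, y_n + (h/2)·k1); y_{n+1} = y_n + h·k2.
x=0.000000, y=0.700000:
  k1 = f(0.000000, 0.700000) = -0.695800
  k2 = f(0.135000, 0.606067) = -0.386590
  y ← 0.700000 + 0.27·(-0.386590) = 0.595621
y(0.27) ≈ 0.5956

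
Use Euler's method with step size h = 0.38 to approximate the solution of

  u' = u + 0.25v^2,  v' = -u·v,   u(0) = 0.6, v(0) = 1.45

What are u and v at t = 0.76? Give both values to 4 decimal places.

1.5373, 0.6822

Euler on (u,v): u_{n+1} = u_n + h·u', v_{n+1} = v_n + h·v'.
0.000000: (0.600000, 1.450000); f=(1.125625, -0.870000) → (1.027737, 1.119400)
0.380000: (1.027737, 1.119400); f=(1.341002, -1.150449) → (1.537318, 0.682229)
(u(0.76), v(0.76)) ≈ (1.5373, 0.6822)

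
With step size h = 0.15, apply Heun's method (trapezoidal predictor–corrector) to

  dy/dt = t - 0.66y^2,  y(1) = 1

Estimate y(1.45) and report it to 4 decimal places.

1.1968

Heun: k1 = f(t_n, y_n); k2 = f(t_n + h, y_n + h·k1); y_{n+1} = y_n + (h/2)·(k1 + k2).
t=1.000000, y=1.000000:
  k1 = f(1.000000, 1.000000) = 0.340000
  k2 = f(1.150000, 1.051000) = 0.420963
  y ← 1.000000 + (0.15/2)·(0.340000 + 0.420963) = 1.057072
t=1.150000, y=1.057072:
  k1 = f(1.150000, 1.057072) = 0.412515
  k2 = f(1.300000, 1.118949) = 0.473648
  y ← 1.057072 + (0.15/2)·(0.412515 + 0.473648) = 1.123534
t=1.300000, y=1.123534:
  k1 = f(1.300000, 1.123534) = 0.466862
  k2 = f(1.450000, 1.193564) = 0.509768
  y ← 1.123534 + (0.15/2)·(0.466862 + 0.509768) = 1.196782
y(1.45) ≈ 1.1968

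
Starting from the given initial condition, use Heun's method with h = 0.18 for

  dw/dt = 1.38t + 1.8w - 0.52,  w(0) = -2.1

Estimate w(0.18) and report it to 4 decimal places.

-2.9770

Heun: k1 = f(t_n, w_n); k2 = f(t_n + h, w_n + h·k1); w_{n+1} = w_n + (h/2)·(k1 + k2).
t=0.000000, w=-2.100000:
  k1 = f(0.000000, -2.100000) = -4.300000
  k2 = f(0.180000, -2.874000) = -5.444800
  w ← -2.100000 + (0.18/2)·(-4.300000 + (-5.444800)) = -2.977032
w(0.18) ≈ -2.9770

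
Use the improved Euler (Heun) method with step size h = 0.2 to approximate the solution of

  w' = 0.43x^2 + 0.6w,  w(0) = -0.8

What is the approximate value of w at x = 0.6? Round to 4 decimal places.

-1.1105

Heun: k1 = f(x_n, w_n); k2 = f(x_n + h, w_n + h·k1); w_{n+1} = w_n + (h/2)·(k1 + k2).
x=0.000000, w=-0.800000:
  k1 = f(0.000000, -0.800000) = -0.480000
  k2 = f(0.200000, -0.896000) = -0.520400
  w ← -0.800000 + (0.2/2)·(-0.480000 + (-0.520400)) = -0.900040
x=0.200000, w=-0.900040:
  k1 = f(0.200000, -0.900040) = -0.522824
  k2 = f(0.400000, -1.004605) = -0.533963
  w ← -0.900040 + (0.2/2)·(-0.522824 + (-0.533963)) = -1.005719
x=0.400000, w=-1.005719:
  k1 = f(0.400000, -1.005719) = -0.534631
  k2 = f(0.600000, -1.112645) = -0.512787
  w ← -1.005719 + (0.2/2)·(-0.534631 + (-0.512787)) = -1.110461
w(0.6) ≈ -1.1105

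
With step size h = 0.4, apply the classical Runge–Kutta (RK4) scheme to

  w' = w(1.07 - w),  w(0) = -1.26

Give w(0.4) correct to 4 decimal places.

RK4: k1 = f(x_n, w_n); k2 = f(x_n + h/2, w_n + (h/2)·k1); k3 = f(x_n + h/2, w_n + (h/2)·k2); k4 = f(x_n + h, w_n + h·k3); w_{n+1} = w_n + (h/6)·(k1 + 2k2 + 2k3 + k4).
x=0.000000, w=-1.260000:
  k1 = f(0.000000, -1.260000) = -2.935800
  k2 = f(0.200000, -1.847160) = -5.388461
  k3 = f(0.200000, -2.337692) = -7.966136
  k4 = f(0.400000, -4.446454) = -24.528662
  w ← -1.260000 + (0.4/6)·(k1 + 2k2 + 2k3 + k4) = -4.871577
w(0.4) ≈ -4.8716

-4.8716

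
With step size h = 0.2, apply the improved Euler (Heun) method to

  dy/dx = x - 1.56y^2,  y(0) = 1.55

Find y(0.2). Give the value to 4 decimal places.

Heun: k1 = f(x_n, y_n); k2 = f(x_n + h, y_n + h·k1); y_{n+1} = y_n + (h/2)·(k1 + k2).
x=0.000000, y=1.550000:
  k1 = f(0.000000, 1.550000) = -3.747900
  k2 = f(0.200000, 0.800420) = -0.799449
  y ← 1.550000 + (0.2/2)·(-3.747900 + (-0.799449)) = 1.095265
y(0.2) ≈ 1.0953

1.0953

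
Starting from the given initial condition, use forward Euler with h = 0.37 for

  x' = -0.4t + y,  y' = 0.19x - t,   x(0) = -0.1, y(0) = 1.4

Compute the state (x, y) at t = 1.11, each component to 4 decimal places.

1.2447, 1.0734

Euler on (x,y): x_{n+1} = x_n + h·x', y_{n+1} = y_n + h·y'.
0.000000: (-0.100000, 1.400000); f=(1.400000, -0.019000) → (0.418000, 1.392970)
0.370000: (0.418000, 1.392970); f=(1.244970, -0.290580) → (0.878639, 1.285455)
0.740000: (0.878639, 1.285455); f=(0.989455, -0.573059) → (1.244737, 1.073424)
(x(1.11), y(1.11)) ≈ (1.2447, 1.0734)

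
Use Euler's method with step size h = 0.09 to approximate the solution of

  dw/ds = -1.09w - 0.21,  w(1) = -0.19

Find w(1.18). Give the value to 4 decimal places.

Euler: w_{n+1} = w_n + h·f(s_n, w_n).
s=1.000000, w=-0.190000: f=-0.002900 → w ← -0.190000 + 0.09·(-0.002900) = -0.190261
s=1.090000, w=-0.190261: f=-0.002616 → w ← -0.190261 + 0.09·(-0.002616) = -0.190496
w(1.18) ≈ -0.1905

-0.1905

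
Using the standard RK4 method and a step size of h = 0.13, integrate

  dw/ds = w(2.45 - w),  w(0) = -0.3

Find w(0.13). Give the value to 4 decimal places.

-0.4324

RK4: k1 = f(s_n, w_n); k2 = f(s_n + h/2, w_n + (h/2)·k1); k3 = f(s_n + h/2, w_n + (h/2)·k2); k4 = f(s_n + h, w_n + h·k3); w_{n+1} = w_n + (h/6)·(k1 + 2k2 + 2k3 + k4).
s=0.000000, w=-0.300000:
  k1 = f(0.000000, -0.300000) = -0.825000
  k2 = f(0.065000, -0.353625) = -0.991432
  k3 = f(0.065000, -0.364443) = -1.025704
  k4 = f(0.130000, -0.433342) = -1.249472
  w ← -0.300000 + (0.13/6)·(k1 + 2k2 + 2k3 + k4) = -0.432356
w(0.13) ≈ -0.4324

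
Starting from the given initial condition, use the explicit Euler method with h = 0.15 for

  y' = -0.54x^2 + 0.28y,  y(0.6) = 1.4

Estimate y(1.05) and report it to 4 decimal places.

Euler: y_{n+1} = y_n + h·f(x_n, y_n).
x=0.600000, y=1.400000: f=0.197600 → y ← 1.400000 + 0.15·0.197600 = 1.429640
x=0.750000, y=1.429640: f=0.096549 → y ← 1.429640 + 0.15·0.096549 = 1.444122
x=0.900000, y=1.444122: f=-0.033046 → y ← 1.444122 + 0.15·(-0.033046) = 1.439166
y(1.05) ≈ 1.4392

1.4392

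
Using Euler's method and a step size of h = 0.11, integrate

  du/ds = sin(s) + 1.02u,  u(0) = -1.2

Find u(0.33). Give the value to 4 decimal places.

Euler: u_{n+1} = u_n + h·f(s_n, u_n).
s=0.000000, u=-1.200000: f=-1.224000 → u ← -1.200000 + 0.11·(-1.224000) = -1.334640
s=0.110000, u=-1.334640: f=-1.251554 → u ← -1.334640 + 0.11·(-1.251554) = -1.472311
s=0.220000, u=-1.472311: f=-1.283528 → u ← -1.472311 + 0.11·(-1.283528) = -1.613499
u(0.33) ≈ -1.6135

-1.6135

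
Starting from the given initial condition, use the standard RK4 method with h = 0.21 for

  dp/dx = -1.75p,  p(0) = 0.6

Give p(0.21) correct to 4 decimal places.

0.4155

RK4: k1 = f(x_n, p_n); k2 = f(x_n + h/2, p_n + (h/2)·k1); k3 = f(x_n + h/2, p_n + (h/2)·k2); k4 = f(x_n + h, p_n + h·k3); p_{n+1} = p_n + (h/6)·(k1 + 2k2 + 2k3 + k4).
x=0.000000, p=0.600000:
  k1 = f(0.000000, 0.600000) = -1.050000
  k2 = f(0.105000, 0.489750) = -0.857062
  k3 = f(0.105000, 0.510008) = -0.892515
  k4 = f(0.210000, 0.412572) = -0.722001
  p ← 0.600000 + (0.21/6)·(k1 + 2k2 + 2k3 + k4) = 0.415510
p(0.21) ≈ 0.4155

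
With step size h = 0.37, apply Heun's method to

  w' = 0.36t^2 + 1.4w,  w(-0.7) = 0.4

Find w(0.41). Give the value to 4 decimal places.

Heun: k1 = f(t_n, w_n); k2 = f(t_n + h, w_n + h·k1); w_{n+1} = w_n + (h/2)·(k1 + k2).
t=-0.700000, w=0.400000:
  k1 = f(-0.700000, 0.400000) = 0.736400
  k2 = f(-0.330000, 0.672468) = 0.980659
  w ← 0.400000 + (0.37/2)·(0.736400 + 0.980659) = 0.717656
t=-0.330000, w=0.717656:
  k1 = f(-0.330000, 0.717656) = 1.043922
  k2 = f(0.040000, 1.103907) = 1.546046
  w ← 0.717656 + (0.37/2)·(1.043922 + 1.546046) = 1.196800
t=0.040000, w=1.196800:
  k1 = f(0.040000, 1.196800) = 1.676096
  k2 = f(0.410000, 1.816956) = 2.604254
  w ← 1.196800 + (0.37/2)·(1.676096 + 2.604254) = 1.988665
w(0.41) ≈ 1.9887

1.9887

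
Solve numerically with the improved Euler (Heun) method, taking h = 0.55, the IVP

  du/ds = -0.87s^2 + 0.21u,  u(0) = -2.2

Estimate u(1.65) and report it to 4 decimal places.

Heun: k1 = f(s_n, u_n); k2 = f(s_n + h, u_n + h·k1); u_{n+1} = u_n + (h/2)·(k1 + k2).
s=0.000000, u=-2.200000:
  k1 = f(0.000000, -2.200000) = -0.462000
  k2 = f(0.550000, -2.454100) = -0.778536
  u ← -2.200000 + (0.55/2)·(-0.462000 + (-0.778536)) = -2.541147
s=0.550000, u=-2.541147:
  k1 = f(0.550000, -2.541147) = -0.796816
  k2 = f(1.100000, -2.979396) = -1.678373
  u ← -2.541147 + (0.55/2)·(-0.796816 + (-1.678373)) = -3.221824
s=1.100000, u=-3.221824:
  k1 = f(1.100000, -3.221824) = -1.729283
  k2 = f(1.650000, -4.172930) = -3.244890
  u ← -3.221824 + (0.55/2)·(-1.729283 + (-3.244890)) = -4.589722
u(1.65) ≈ -4.5897

-4.5897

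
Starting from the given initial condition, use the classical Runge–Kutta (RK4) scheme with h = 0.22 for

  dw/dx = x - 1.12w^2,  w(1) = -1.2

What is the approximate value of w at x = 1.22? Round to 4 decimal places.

-1.3562

RK4: k1 = f(x_n, w_n); k2 = f(x_n + h/2, w_n + (h/2)·k1); k3 = f(x_n + h/2, w_n + (h/2)·k2); k4 = f(x_n + h, w_n + h·k3); w_{n+1} = w_n + (h/6)·(k1 + 2k2 + 2k3 + k4).
x=1.000000, w=-1.200000:
  k1 = f(1.000000, -1.200000) = -0.612800
  k2 = f(1.110000, -1.267408) = -0.689082
  k3 = f(1.110000, -1.275799) = -0.712983
  k4 = f(1.220000, -1.356856) = -0.841986
  w ← -1.200000 + (0.22/6)·(k1 + 2k2 + 2k3 + k4) = -1.356160
w(1.22) ≈ -1.3562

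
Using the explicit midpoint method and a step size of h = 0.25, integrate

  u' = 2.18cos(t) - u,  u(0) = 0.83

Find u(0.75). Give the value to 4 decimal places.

Midpoint: k1 = f(t_n, u_n); k2 = f(t_n + h/2, u_n + (h/2)·k1); u_{n+1} = u_n + h·k2.
t=0.000000, u=0.830000:
  k1 = f(0.000000, 0.830000) = 1.350000
  k2 = f(0.125000, 0.998750) = 1.164241
  u ← 0.830000 + 0.25·1.164241 = 1.121060
t=0.250000, u=1.121060:
  k1 = f(0.250000, 1.121060) = 0.991169
  k2 = f(0.375000, 1.244956) = 0.783550
  u ← 1.121060 + 0.25·0.783550 = 1.316948
t=0.500000, u=1.316948:
  k1 = f(0.500000, 1.316948) = 0.596182
  k2 = f(0.625000, 1.391471) = 0.376429
  u ← 1.316948 + 0.25·0.376429 = 1.411055
u(0.75) ≈ 1.4111

1.4111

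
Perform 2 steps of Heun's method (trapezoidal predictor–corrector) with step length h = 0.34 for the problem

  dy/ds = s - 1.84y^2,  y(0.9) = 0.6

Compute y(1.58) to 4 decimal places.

0.8214

Heun: k1 = f(s_n, y_n); k2 = f(s_n + h, y_n + h·k1); y_{n+1} = y_n + (h/2)·(k1 + k2).
s=0.900000, y=0.600000:
  k1 = f(0.900000, 0.600000) = 0.237600
  k2 = f(1.240000, 0.680784) = 0.387221
  y ← 0.600000 + (0.34/2)·(0.237600 + 0.387221) = 0.706220
s=1.240000, y=0.706220:
  k1 = f(1.240000, 0.706220) = 0.322307
  k2 = f(1.580000, 0.815804) = 0.355413
  y ← 0.706220 + (0.34/2)·(0.322307 + 0.355413) = 0.821432
y(1.58) ≈ 0.8214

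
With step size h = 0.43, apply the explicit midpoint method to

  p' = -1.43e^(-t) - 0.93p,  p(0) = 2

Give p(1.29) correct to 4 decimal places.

Midpoint: k1 = f(t_n, p_n); k2 = f(t_n + h/2, p_n + (h/2)·k1); p_{n+1} = p_n + h·k2.
t=0.000000, p=2.000000:
  k1 = f(0.000000, 2.000000) = -3.290000
  k2 = f(0.215000, 1.292650) = -2.355519
  p ← 2.000000 + 0.43·(-2.355519) = 0.987127
t=0.430000, p=0.987127:
  k1 = f(0.430000, 0.987127) = -1.848256
  k2 = f(0.645000, 0.589752) = -1.298737
  p ← 0.987127 + 0.43·(-1.298737) = 0.428670
t=0.860000, p=0.428670:
  k1 = f(0.860000, 0.428670) = -1.003785
  k2 = f(1.075000, 0.212856) = -0.686012
  p ← 0.428670 + 0.43·(-0.686012) = 0.133685
p(1.29) ≈ 0.1337

0.1337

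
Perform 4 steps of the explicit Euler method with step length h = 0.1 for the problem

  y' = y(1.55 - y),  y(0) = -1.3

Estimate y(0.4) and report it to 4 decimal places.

Euler: y_{n+1} = y_n + h·f(s_n, y_n).
s=0.000000, y=-1.300000: f=-3.705000 → y ← -1.300000 + 0.1·(-3.705000) = -1.670500
s=0.100000, y=-1.670500: f=-5.379845 → y ← -1.670500 + 0.1·(-5.379845) = -2.208485
s=0.200000, y=-2.208485: f=-8.300555 → y ← -2.208485 + 0.1·(-8.300555) = -3.038540
s=0.300000, y=-3.038540: f=-13.942462 → y ← -3.038540 + 0.1·(-13.942462) = -4.432786
y(0.4) ≈ -4.4328

-4.4328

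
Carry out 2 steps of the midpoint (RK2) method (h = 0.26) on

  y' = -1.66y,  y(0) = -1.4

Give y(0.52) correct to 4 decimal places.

-0.6127

Midpoint: k1 = f(s_n, y_n); k2 = f(s_n + h/2, y_n + (h/2)·k1); y_{n+1} = y_n + h·k2.
s=0.000000, y=-1.400000:
  k1 = f(0.000000, -1.400000) = 2.324000
  k2 = f(0.130000, -1.097880) = 1.822481
  y ← -1.400000 + 0.26·1.822481 = -0.926155
s=0.260000, y=-0.926155:
  k1 = f(0.260000, -0.926155) = 1.537417
  k2 = f(0.390000, -0.726291) = 1.205643
  y ← -0.926155 + 0.26·1.205643 = -0.612688
y(0.52) ≈ -0.6127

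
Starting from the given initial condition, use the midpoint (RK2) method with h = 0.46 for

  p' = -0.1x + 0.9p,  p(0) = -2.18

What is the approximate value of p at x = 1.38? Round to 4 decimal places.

-7.4927

Midpoint: k1 = f(x_n, p_n); k2 = f(x_n + h/2, p_n + (h/2)·k1); p_{n+1} = p_n + h·k2.
x=0.000000, p=-2.180000:
  k1 = f(0.000000, -2.180000) = -1.962000
  k2 = f(0.230000, -2.631260) = -2.391134
  p ← -2.180000 + 0.46·(-2.391134) = -3.279922
x=0.460000, p=-3.279922:
  k1 = f(0.460000, -3.279922) = -2.997929
  k2 = f(0.690000, -3.969445) = -3.641501
  p ← -3.279922 + 0.46·(-3.641501) = -4.955012
x=0.920000, p=-4.955012:
  k1 = f(0.920000, -4.955012) = -4.551511
  k2 = f(1.150000, -6.001860) = -5.516674
  p ← -4.955012 + 0.46·(-5.516674) = -7.492682
p(1.38) ≈ -7.4927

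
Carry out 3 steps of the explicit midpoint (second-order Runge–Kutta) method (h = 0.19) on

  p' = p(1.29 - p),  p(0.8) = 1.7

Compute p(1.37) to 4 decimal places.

1.4627

Midpoint: k1 = f(t_n, p_n); k2 = f(t_n + h/2, p_n + (h/2)·k1); p_{n+1} = p_n + h·k2.
t=0.800000, p=1.700000:
  k1 = f(0.800000, 1.700000) = -0.697000
  k2 = f(0.895000, 1.633785) = -0.561671
  p ← 1.700000 + 0.19·(-0.561671) = 1.593283
t=0.990000, p=1.593283:
  k1 = f(0.990000, 1.593283) = -0.483215
  k2 = f(1.085000, 1.547377) = -0.398260
  p ← 1.593283 + 0.19·(-0.398260) = 1.517613
t=1.180000, p=1.517613:
  k1 = f(1.180000, 1.517613) = -0.345429
  k2 = f(1.275000, 1.484798) = -0.289235
  p ← 1.517613 + 0.19·(-0.289235) = 1.462659
p(1.37) ≈ 1.4627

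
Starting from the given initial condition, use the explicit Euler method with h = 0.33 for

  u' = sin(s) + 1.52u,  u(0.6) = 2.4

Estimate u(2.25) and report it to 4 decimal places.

21.6794

Euler: u_{n+1} = u_n + h·f(s_n, u_n).
s=0.600000, u=2.400000: f=4.212642 → u ← 2.400000 + 0.33·4.212642 = 3.790172
s=0.930000, u=3.790172: f=6.562681 → u ← 3.790172 + 0.33·6.562681 = 5.955857
s=1.260000, u=5.955857: f=10.004993 → u ← 5.955857 + 0.33·10.004993 = 9.257505
s=1.590000, u=9.257505: f=15.071222 → u ← 9.257505 + 0.33·15.071222 = 14.231008
s=1.920000, u=14.231008: f=22.570778 → u ← 14.231008 + 0.33·22.570778 = 21.679364
u(2.25) ≈ 21.6794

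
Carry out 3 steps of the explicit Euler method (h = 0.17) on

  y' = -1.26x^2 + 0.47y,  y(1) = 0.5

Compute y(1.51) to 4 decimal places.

-0.3214

Euler: y_{n+1} = y_n + h·f(x_n, y_n).
x=1.000000, y=0.500000: f=-1.025000 → y ← 0.500000 + 0.17·(-1.025000) = 0.325750
x=1.170000, y=0.325750: f=-1.571711 → y ← 0.325750 + 0.17·(-1.571711) = 0.058559
x=1.340000, y=0.058559: f=-2.234933 → y ← 0.058559 + 0.17·(-2.234933) = -0.321380
y(1.51) ≈ -0.3214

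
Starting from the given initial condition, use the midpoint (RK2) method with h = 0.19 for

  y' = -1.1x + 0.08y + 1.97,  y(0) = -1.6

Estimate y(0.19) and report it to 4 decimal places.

-1.2672

Midpoint: k1 = f(x_n, y_n); k2 = f(x_n + h/2, y_n + (h/2)·k1); y_{n+1} = y_n + h·k2.
x=0.000000, y=-1.600000:
  k1 = f(0.000000, -1.600000) = 1.842000
  k2 = f(0.095000, -1.425010) = 1.751499
  y ← -1.600000 + 0.19·1.751499 = -1.267215
y(0.19) ≈ -1.2672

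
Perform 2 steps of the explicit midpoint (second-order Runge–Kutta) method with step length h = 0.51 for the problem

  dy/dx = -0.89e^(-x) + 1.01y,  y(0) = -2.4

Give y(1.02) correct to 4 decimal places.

-7.5699

Midpoint: k1 = f(x_n, y_n); k2 = f(x_n + h/2, y_n + (h/2)·k1); y_{n+1} = y_n + h·k2.
x=0.000000, y=-2.400000:
  k1 = f(0.000000, -2.400000) = -3.314000
  k2 = f(0.255000, -3.245070) = -3.967196
  y ← -2.400000 + 0.51·(-3.967196) = -4.423270
x=0.510000, y=-4.423270:
  k1 = f(0.510000, -4.423270) = -5.001944
  k2 = f(0.765000, -5.698766) = -6.169901
  y ← -4.423270 + 0.51·(-6.169901) = -7.569920
y(1.02) ≈ -7.5699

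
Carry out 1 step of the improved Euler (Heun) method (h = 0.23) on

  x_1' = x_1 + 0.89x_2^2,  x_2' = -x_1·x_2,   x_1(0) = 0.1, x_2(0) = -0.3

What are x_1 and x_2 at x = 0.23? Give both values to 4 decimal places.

Heun on (x_1,x_2): k1 = f(x_n, state_n); k2 = f(x_n + h, state_n + h·k1); state_{n+1} = state_n + (h/2)·(k1 + k2).
0.000000: (0.100000, -0.300000)
  k1 = (0.180100, 0.030000)
  predictor → (0.141423, -0.293100)
  k2 = (0.217881, 0.041451)
  → (0.145768, -0.291783)
(x_1(0.23), x_2(0.23)) ≈ (0.1458, -0.2918)

0.1458, -0.2918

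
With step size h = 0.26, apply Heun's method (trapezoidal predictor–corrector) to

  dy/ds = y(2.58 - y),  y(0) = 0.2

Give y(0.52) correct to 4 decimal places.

Heun: k1 = f(s_n, y_n); k2 = f(s_n + h, y_n + h·k1); y_{n+1} = y_n + (h/2)·(k1 + k2).
s=0.000000, y=0.200000:
  k1 = f(0.000000, 0.200000) = 0.476000
  k2 = f(0.260000, 0.323760) = 0.730480
  y ← 0.200000 + (0.26/2)·(0.476000 + 0.730480) = 0.356842
s=0.260000, y=0.356842:
  k1 = f(0.260000, 0.356842) = 0.793317
  k2 = f(0.520000, 0.563105) = 1.135723
  y ← 0.356842 + (0.26/2)·(0.793317 + 1.135723) = 0.607618
y(0.52) ≈ 0.6076

0.6076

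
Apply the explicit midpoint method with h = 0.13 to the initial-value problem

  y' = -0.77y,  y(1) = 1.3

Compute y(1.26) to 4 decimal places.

Midpoint: k1 = f(x_n, y_n); k2 = f(x_n + h/2, y_n + (h/2)·k1); y_{n+1} = y_n + h·k2.
x=1.000000, y=1.300000:
  k1 = f(1.000000, 1.300000) = -1.001000
  k2 = f(1.065000, 1.234935) = -0.950900
  y ← 1.300000 + 0.13·(-0.950900) = 1.176383
x=1.130000, y=1.176383:
  k1 = f(1.130000, 1.176383) = -0.905815
  k2 = f(1.195000, 1.117505) = -0.860479
  y ← 1.176383 + 0.13·(-0.860479) = 1.064521
y(1.26) ≈ 1.0645

1.0645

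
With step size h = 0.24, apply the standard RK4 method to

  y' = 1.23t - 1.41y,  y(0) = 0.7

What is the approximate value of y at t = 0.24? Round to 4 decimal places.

RK4: k1 = f(t_n, y_n); k2 = f(t_n + h/2, y_n + (h/2)·k1); k3 = f(t_n + h/2, y_n + (h/2)·k2); k4 = f(t_n + h, y_n + h·k3); y_{n+1} = y_n + (h/6)·(k1 + 2k2 + 2k3 + k4).
t=0.000000, y=0.700000:
  k1 = f(0.000000, 0.700000) = -0.987000
  k2 = f(0.120000, 0.581560) = -0.672400
  k3 = f(0.120000, 0.619312) = -0.725630
  k4 = f(0.240000, 0.525849) = -0.446247
  y ← 0.700000 + (0.24/6)·(k1 + 2k2 + 2k3 + k4) = 0.530828
y(0.24) ≈ 0.5308

0.5308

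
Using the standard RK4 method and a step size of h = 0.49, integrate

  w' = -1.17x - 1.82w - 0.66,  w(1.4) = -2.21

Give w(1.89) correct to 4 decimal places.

RK4: k1 = f(x_n, w_n); k2 = f(x_n + h/2, w_n + (h/2)·k1); k3 = f(x_n + h/2, w_n + (h/2)·k2); k4 = f(x_n + h, w_n + h·k3); w_{n+1} = w_n + (h/6)·(k1 + 2k2 + 2k3 + k4).
x=1.400000, w=-2.210000:
  k1 = f(1.400000, -2.210000) = 1.724200
  k2 = f(1.645000, -1.787571) = 0.668729
  k3 = f(1.645000, -2.046161) = 1.139364
  k4 = f(1.890000, -1.651712) = 0.134816
  w ← -2.210000 + (0.49/6)·(k1 + 2k2 + 2k3 + k4) = -1.762859
w(1.89) ≈ -1.7629

-1.7629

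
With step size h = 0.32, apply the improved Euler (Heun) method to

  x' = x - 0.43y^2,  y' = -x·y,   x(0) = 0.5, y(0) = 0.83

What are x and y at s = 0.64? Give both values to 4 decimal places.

0.7417, 0.5698

Heun on (x,y): k1 = f(s_n, state_n); k2 = f(s_n + h, state_n + h·k1); state_{n+1} = state_n + (h/2)·(k1 + k2).
0.000000: (0.500000, 0.830000)
  k1 = (0.203773, -0.415000)
  predictor → (0.565207, 0.697200)
  k2 = (0.356190, -0.394063)
  → (0.589594, 0.700550)
0.320000: (0.589594, 0.700550)
  k1 = (0.378563, -0.413040)
  predictor → (0.710734, 0.568377)
  k2 = (0.571821, -0.403965)
  → (0.741655, 0.569829)
(x(0.64), y(0.64)) ≈ (0.7417, 0.5698)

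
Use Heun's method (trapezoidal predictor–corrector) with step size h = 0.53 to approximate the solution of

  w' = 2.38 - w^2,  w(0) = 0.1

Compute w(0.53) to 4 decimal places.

0.8714

Heun: k1 = f(t_n, w_n); k2 = f(t_n + h, w_n + h·k1); w_{n+1} = w_n + (h/2)·(k1 + k2).
t=0.000000, w=0.100000:
  k1 = f(0.000000, 0.100000) = 2.370000
  k2 = f(0.530000, 1.356100) = 0.540993
  w ← 0.100000 + (0.53/2)·(2.370000 + 0.540993) = 0.871413
w(0.53) ≈ 0.8714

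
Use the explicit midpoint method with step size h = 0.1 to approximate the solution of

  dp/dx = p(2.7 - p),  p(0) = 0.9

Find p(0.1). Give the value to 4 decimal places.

1.0686

Midpoint: k1 = f(x_n, p_n); k2 = f(x_n + h/2, p_n + (h/2)·k1); p_{n+1} = p_n + h·k2.
x=0.000000, p=0.900000:
  k1 = f(0.000000, 0.900000) = 1.620000
  k2 = f(0.050000, 0.981000) = 1.686339
  p ← 0.900000 + 0.1·1.686339 = 1.068634
p(0.1) ≈ 1.0686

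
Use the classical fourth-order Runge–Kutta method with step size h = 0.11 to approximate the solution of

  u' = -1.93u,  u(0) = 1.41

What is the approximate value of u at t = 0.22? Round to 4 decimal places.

RK4: k1 = f(t_n, u_n); k2 = f(t_n + h/2, u_n + (h/2)·k1); k3 = f(t_n + h/2, u_n + (h/2)·k2); k4 = f(t_n + h, u_n + h·k3); u_{n+1} = u_n + (h/6)·(k1 + 2k2 + 2k3 + k4).
t=0.000000, u=1.410000:
  k1 = f(0.000000, 1.410000) = -2.721300
  k2 = f(0.055000, 1.260328) = -2.432434
  k3 = f(0.055000, 1.276216) = -2.463097
  k4 = f(0.110000, 1.139059) = -2.198384
  u ← 1.410000 + (0.11/6)·(k1 + 2k2 + 2k3 + k4) = 1.140303
t=0.110000, u=1.140303:
  k1 = f(0.110000, 1.140303) = -2.200785
  k2 = f(0.165000, 1.019260) = -1.967171
  k3 = f(0.165000, 1.032109) = -1.991969
  k4 = f(0.220000, 0.921186) = -1.777890
  u ← 1.140303 + (0.11/6)·(k1 + 2k2 + 2k3 + k4) = 0.922192
u(0.22) ≈ 0.9222

0.9222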